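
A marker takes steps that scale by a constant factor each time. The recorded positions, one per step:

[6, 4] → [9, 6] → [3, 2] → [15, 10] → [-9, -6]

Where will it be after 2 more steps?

Consecutive displacements [+3, +2], [-6, -4], [+12, +8], [-24, -16] scale by a factor of -2 each step.
step 5: [-9, -6] + [+48, +32] → [39, 26]
step 6: [39, 26] + [-96, -64] → [-57, -38]

[-57, -38]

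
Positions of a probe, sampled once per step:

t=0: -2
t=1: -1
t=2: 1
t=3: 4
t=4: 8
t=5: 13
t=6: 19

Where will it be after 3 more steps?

43

First differences are +1, +2, +3, +4, +5, +6; their common second difference is +1 (constant acceleration).
step 7: 19 + 7 → 26
step 8: 26 + 8 → 34
step 9: 34 + 9 → 43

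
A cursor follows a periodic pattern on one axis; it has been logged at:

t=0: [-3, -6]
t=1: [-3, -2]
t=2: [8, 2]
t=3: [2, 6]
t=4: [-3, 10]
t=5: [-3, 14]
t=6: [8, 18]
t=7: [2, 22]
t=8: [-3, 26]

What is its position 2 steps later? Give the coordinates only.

[8, 34]

The first coordinate repeats the cycle [-3, -3, 8, 2] with period 4; step 10 mod 4 = 2, giving 8.
The second coordinate changes by +4 each step, so at step 10 it is -6 + 10·(4) = 34.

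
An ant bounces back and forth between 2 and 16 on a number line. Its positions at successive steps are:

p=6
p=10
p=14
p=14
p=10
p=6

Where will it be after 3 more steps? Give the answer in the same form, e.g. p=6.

The value reflects between 2 and 16, moving 4 per step.
  step 6: 6 → 2
  step 7: 2 → 6
  step 8: 6 → 10

p=10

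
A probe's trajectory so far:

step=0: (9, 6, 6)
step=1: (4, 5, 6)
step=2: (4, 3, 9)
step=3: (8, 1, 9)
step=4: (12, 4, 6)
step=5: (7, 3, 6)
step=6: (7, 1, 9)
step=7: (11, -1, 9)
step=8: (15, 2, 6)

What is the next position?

(10, 1, 6)

Differencing gives (-5, -1, +0), (+0, -2, +3), (+4, -2, +0), (+4, +3, -3), (-5, -1, +0), (+0, -2, +3), (+4, -2, +0), (+4, +3, -3). This is the pattern (-5, -1, +0), (+0, -2, +3), (+4, -2, +0), (+4, +3, -3) repeated.
step 9: apply (-5, -1, +0) → (10, 1, 6)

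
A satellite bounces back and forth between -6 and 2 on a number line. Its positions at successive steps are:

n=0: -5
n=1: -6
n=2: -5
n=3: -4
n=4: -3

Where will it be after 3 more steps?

0

The value reflects between -6 and 2, moving 1 per step.
  step 5: -3 → -2
  step 6: -2 → -1
  step 7: -1 → 0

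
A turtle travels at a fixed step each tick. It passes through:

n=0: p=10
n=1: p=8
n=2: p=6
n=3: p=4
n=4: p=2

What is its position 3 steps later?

The position changes by -2 every step.
step 5: 2 − 2 → p=0
step 6: 0 − 2 → p=-2
step 7: -2 − 2 → p=-4

p=-4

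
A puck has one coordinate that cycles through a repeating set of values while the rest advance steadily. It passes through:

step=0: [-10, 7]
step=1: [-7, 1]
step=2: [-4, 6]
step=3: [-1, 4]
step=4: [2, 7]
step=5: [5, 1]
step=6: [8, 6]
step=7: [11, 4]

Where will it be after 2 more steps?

[17, 1]

The first coordinate changes by +3 each step, so at step 9 it is -10 + 9·(3) = 17.
The second coordinate repeats the cycle [7, 1, 6, 4] with period 4; step 9 mod 4 = 1, giving 1.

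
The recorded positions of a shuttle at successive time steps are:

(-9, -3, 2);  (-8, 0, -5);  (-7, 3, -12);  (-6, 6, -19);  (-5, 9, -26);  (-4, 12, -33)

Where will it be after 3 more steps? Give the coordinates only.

(-1, 21, -54)

Constant displacement of (+1, +3, -7) per step.
step 6: (-4, 12, -33) + (+1, +3, -7) → (-3, 15, -40)
step 7: (-3, 15, -40) + (+1, +3, -7) → (-2, 18, -47)
step 8: (-2, 18, -47) + (+1, +3, -7) → (-1, 21, -54)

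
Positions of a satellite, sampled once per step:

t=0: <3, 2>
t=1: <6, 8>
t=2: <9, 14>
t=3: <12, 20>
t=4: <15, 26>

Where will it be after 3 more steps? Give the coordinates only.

<24, 44>

The position changes by <+3, +6> every step.
step 5: <15, 26> + <+3, +6> → <18, 32>
step 6: <18, 32> + <+3, +6> → <21, 38>
step 7: <21, 38> + <+3, +6> → <24, 44>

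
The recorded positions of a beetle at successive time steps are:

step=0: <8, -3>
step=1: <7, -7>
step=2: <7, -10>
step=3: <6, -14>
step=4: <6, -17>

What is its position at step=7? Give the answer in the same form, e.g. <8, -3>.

Step-to-step displacements: <-1, -4>, <+0, -3>, <-1, -4>, <+0, -3> — a repeating cycle of length 2.
step 5: apply <-1, -4> → <5, -21>
step 6: apply <+0, -3> → <5, -24>
step 7: apply <-1, -4> → <4, -28>

<4, -28>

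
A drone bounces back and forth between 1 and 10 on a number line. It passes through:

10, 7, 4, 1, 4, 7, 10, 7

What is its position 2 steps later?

1

The value reflects between 1 and 10, moving 3 per step.
  step 8: 7 → 4
  step 9: 4 → 1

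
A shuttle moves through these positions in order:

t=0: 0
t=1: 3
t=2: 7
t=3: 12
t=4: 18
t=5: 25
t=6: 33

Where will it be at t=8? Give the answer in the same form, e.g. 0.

52

First differences are +3, +4, +5, +6, +7, +8; their common second difference is +1 (constant acceleration).
step 7: 33 + 9 → 42
step 8: 42 + 10 → 52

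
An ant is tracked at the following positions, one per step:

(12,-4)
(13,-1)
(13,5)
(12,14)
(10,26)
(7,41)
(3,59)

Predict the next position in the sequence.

Taking differences between consecutive positions: (+1,+3), (+0,+6), (-1,+9), (-2,+12), (-3,+15), (-4,+18). These grow by (-1,+3) each step.
step 7: (3,59) + (-5,+21) → (-2,80)

(-2,80)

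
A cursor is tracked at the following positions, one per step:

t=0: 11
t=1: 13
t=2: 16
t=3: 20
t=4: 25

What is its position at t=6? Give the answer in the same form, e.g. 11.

38

First differences are +2, +3, +4, +5; their common second difference is +1 (constant acceleration).
step 5: 25 + 6 → 31
step 6: 31 + 7 → 38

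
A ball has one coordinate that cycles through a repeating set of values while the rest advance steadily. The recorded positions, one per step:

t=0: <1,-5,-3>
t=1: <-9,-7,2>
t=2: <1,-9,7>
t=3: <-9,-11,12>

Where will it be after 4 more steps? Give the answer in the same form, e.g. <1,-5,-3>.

<-9,-19,32>

The first coordinate repeats the cycle [1, -9] with period 2; step 7 mod 2 = 1, giving -9.
The second coordinate changes by -2 each step, so at step 7 it is -5 + 7·(-2) = -19.
The third coordinate changes by +5 each step, so at step 7 it is -3 + 7·(5) = 32.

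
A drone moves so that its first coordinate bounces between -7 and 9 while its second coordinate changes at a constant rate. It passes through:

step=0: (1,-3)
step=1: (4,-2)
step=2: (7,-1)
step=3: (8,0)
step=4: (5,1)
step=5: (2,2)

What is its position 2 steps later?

The first coordinate reflects between -7 and 9, moving 3 per step.
  step 6: 2 → -1
  step 7: -1 → -4
The second coordinate changes by +1 each step: at step 7 it is 4.

(-4,4)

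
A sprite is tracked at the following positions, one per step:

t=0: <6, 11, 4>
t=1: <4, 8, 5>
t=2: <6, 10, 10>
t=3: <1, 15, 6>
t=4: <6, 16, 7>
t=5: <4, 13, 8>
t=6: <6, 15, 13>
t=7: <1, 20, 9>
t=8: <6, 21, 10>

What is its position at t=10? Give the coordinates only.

Step-to-step displacements: <-2, -3, +1>, <+2, +2, +5>, <-5, +5, -4>, <+5, +1, +1>, <-2, -3, +1>, <+2, +2, +5>, <-5, +5, -4>, <+5, +1, +1> — a repeating cycle of length 4.
step 9: apply <-2, -3, +1> → <4, 18, 11>
step 10: apply <+2, +2, +5> → <6, 20, 16>

<6, 20, 16>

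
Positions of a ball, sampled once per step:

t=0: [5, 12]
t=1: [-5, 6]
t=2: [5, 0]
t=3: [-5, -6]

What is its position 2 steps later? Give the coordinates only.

The first coordinate repeats the cycle [5, -5] with period 2; step 5 mod 2 = 1, giving -5.
The second coordinate changes by -6 each step, so at step 5 it is 12 + 5·(-6) = -18.

[-5, -18]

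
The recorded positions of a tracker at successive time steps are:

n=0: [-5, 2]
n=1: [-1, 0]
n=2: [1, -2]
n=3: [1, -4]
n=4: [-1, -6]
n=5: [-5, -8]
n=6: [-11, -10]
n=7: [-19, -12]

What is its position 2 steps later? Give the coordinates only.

[-41, -16]

First differences are [+4, -2], [+2, -2], [+0, -2], [-2, -2], [-4, -2], [-6, -2], [-8, -2]; their common second difference is [-2, +0] (constant acceleration).
step 8: [-19, -12] + [-10, -2] → [-29, -14]
step 9: [-29, -14] + [-12, -2] → [-41, -16]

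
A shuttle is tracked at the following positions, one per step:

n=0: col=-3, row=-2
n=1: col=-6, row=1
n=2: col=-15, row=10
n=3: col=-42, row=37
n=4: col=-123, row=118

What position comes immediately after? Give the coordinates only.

col=-366, row=361

Consecutive displacements (-3, +3), (-9, +9), (-27, +27), (-81, +81) scale by a factor of 3 each step.
step 5: col=-123, row=118 + (-243, +243) → col=-366, row=361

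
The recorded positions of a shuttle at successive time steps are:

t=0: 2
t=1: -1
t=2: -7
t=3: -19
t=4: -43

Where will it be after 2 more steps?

The jumps are -3, -6, -12, -24 — a geometric progression with ratio 2.
step 5: -43 − 48 → -91
step 6: -91 − 96 → -187

-187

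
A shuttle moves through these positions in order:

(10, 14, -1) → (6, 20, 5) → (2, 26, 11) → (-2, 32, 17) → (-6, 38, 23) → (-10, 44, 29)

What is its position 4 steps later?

(-26, 68, 53)

Each step adds (-4, +6, +6) to the position.
step 6: (-10, 44, 29) + (-4, +6, +6) → (-14, 50, 35)
step 7: (-14, 50, 35) + (-4, +6, +6) → (-18, 56, 41)
step 8: (-18, 56, 41) + (-4, +6, +6) → (-22, 62, 47)
step 9: (-22, 62, 47) + (-4, +6, +6) → (-26, 68, 53)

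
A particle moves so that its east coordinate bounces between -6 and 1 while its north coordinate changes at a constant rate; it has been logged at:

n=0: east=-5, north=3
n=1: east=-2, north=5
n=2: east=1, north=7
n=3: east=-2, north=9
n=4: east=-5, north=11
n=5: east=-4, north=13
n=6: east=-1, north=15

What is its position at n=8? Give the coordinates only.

east=-3, north=19

The east coordinate reflects between -6 and 1, moving 3 per step.
  step 7: -1 → 0
  step 8: 0 → -3
The north coordinate changes by +2 each step: at step 8 it is 19.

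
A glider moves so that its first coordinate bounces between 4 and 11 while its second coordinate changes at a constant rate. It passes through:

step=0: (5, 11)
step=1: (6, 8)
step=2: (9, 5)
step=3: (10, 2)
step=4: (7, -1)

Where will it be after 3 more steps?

The first coordinate travels 3 per step and bounces off the walls at 4 and 11.
  step 5: 7 → 4
  step 6: 4 → 7
  step 7: 7 → 10
The second coordinate changes by -3 each step: at step 7 it is -10.

(10, -10)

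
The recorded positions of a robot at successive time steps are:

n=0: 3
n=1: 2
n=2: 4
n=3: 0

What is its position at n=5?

Step-to-step displacements: -1, +2, -4; each is -2× the previous.
step 4: 0 + 8 → 8
step 5: 8 − 16 → -8

-8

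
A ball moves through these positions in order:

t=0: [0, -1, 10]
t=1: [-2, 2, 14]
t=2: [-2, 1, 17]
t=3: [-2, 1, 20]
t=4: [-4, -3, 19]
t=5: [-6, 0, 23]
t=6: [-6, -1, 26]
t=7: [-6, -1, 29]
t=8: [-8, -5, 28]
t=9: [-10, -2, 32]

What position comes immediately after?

Step-to-step displacements: [-2, +3, +4], [+0, -1, +3], [+0, +0, +3], [-2, -4, -1], [-2, +3, +4], [+0, -1, +3], [+0, +0, +3], [-2, -4, -1], [-2, +3, +4] — a repeating cycle of length 4.
step 10: apply [+0, -1, +3] → [-10, -3, 35]

[-10, -3, 35]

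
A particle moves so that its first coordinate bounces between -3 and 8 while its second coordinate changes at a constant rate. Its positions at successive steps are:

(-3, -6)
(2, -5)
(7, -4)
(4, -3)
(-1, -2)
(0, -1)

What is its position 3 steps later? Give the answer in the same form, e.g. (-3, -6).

The first coordinate travels 5 per step and bounces off the walls at -3 and 8.
  step 6: 0 → 5
  step 7: 5 → 6
  step 8: 6 → 1
The second coordinate changes by +1 each step: at step 8 it is 2.

(1, 2)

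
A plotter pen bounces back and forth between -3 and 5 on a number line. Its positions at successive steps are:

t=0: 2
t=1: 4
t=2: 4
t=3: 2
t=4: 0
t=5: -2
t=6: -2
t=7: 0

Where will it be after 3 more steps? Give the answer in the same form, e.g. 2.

The value reflects between -3 and 5, moving 2 per step.
  step 8: 0 → 2
  step 9: 2 → 4
  step 10: 4 → 4

4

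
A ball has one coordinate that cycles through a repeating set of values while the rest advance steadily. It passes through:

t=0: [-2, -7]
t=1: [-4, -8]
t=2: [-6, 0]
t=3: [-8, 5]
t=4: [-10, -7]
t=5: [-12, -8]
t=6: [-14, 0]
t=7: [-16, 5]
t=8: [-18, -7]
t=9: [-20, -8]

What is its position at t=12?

[-26, -7]

The first coordinate changes by -2 each step, so at step 12 it is -2 + 12·(-2) = -26.
The second coordinate repeats the cycle [-7, -8, 0, 5] with period 4; step 12 mod 4 = 0, giving -7.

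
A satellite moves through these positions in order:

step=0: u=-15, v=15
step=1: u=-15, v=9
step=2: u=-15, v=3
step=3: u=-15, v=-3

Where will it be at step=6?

The position changes by (+0, -6) every step.
step 4: u=-15, v=-3 + (+0, -6) → u=-15, v=-9
step 5: u=-15, v=-9 + (+0, -6) → u=-15, v=-15
step 6: u=-15, v=-15 + (+0, -6) → u=-15, v=-21

u=-15, v=-21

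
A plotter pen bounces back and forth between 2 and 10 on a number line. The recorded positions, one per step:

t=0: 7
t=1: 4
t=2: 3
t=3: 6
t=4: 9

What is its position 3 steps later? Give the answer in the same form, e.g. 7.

The value reflects between 2 and 10, moving 3 per step.
  step 5: 9 → 8
  step 6: 8 → 5
  step 7: 5 → 2

2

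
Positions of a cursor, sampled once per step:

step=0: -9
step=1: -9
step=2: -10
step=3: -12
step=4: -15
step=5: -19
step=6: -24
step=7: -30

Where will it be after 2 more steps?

-45

First differences are +0, -1, -2, -3, -4, -5, -6; their common second difference is -1 (constant acceleration).
step 8: -30 − 7 → -37
step 9: -37 − 8 → -45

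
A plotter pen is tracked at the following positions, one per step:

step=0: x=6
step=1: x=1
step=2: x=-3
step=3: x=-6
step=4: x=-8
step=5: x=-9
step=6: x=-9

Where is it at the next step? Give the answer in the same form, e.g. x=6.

x=-8

Taking differences between consecutive positions: -5, -4, -3, -2, -1, +0. These grow by +1 each step.
step 7: -9 + 1 → x=-8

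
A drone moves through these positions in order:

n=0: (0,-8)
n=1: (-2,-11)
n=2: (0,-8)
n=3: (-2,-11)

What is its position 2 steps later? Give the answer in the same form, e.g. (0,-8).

The jumps are (-2,-3), (+2,+3), (-2,-3) — a geometric progression with ratio -1.
step 4: (-2,-11) + (+2,+3) → (0,-8)
step 5: (0,-8) + (-2,-3) → (-2,-11)

(-2,-11)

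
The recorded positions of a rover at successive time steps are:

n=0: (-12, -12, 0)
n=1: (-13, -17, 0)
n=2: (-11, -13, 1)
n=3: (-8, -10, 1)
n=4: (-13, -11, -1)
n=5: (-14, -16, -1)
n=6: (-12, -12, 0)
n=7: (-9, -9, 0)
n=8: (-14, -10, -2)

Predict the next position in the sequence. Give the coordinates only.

Differencing gives (-1, -5, +0), (+2, +4, +1), (+3, +3, +0), (-5, -1, -2), (-1, -5, +0), (+2, +4, +1), (+3, +3, +0), (-5, -1, -2). This is the pattern (-1, -5, +0), (+2, +4, +1), (+3, +3, +0), (-5, -1, -2) repeated.
step 9: apply (-1, -5, +0) → (-15, -15, -2)

(-15, -15, -2)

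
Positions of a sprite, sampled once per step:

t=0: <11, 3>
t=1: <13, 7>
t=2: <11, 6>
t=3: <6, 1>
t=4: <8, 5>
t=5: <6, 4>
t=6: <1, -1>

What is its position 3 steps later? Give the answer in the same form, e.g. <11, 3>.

Step-to-step displacements: <+2, +4>, <-2, -1>, <-5, -5>, <+2, +4>, <-2, -1>, <-5, -5> — a repeating cycle of length 3.
step 7: apply <+2, +4> → <3, 3>
step 8: apply <-2, -1> → <1, 2>
step 9: apply <-5, -5> → <-4, -3>

<-4, -3>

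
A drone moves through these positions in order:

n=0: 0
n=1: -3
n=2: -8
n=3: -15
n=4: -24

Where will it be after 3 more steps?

-63

First differences are -3, -5, -7, -9; their common second difference is -2 (constant acceleration).
step 5: -24 − 11 → -35
step 6: -35 − 13 → -48
step 7: -48 − 15 → -63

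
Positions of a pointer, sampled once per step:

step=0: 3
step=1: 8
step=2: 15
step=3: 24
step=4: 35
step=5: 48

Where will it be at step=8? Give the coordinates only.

99

Successive displacements: +5, +7, +9, +11, +13 — each changes by +2.
step 6: 48 + 15 → 63
step 7: 63 + 17 → 80
step 8: 80 + 19 → 99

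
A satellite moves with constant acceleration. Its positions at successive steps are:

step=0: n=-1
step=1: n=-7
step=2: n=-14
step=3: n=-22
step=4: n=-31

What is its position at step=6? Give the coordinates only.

n=-52

Taking differences between consecutive positions: -6, -7, -8, -9. These grow by -1 each step.
step 5: -31 − 10 → n=-41
step 6: -41 − 11 → n=-52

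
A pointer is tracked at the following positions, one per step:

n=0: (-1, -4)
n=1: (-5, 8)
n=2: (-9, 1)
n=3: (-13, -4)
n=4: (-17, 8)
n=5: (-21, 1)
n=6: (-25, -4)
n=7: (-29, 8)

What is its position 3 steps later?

(-41, 8)

First: linear, -4 per step → -41 at step 10.
Second: cycles through -4, 8, 1 every 3 steps. Step 10 lands at position 1 of the cycle → 8.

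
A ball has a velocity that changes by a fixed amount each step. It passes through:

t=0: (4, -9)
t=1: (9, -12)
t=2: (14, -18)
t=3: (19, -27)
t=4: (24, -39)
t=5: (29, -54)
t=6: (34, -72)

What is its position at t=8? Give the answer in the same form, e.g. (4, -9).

Taking differences between consecutive positions: (+5, -3), (+5, -6), (+5, -9), (+5, -12), (+5, -15), (+5, -18). These grow by (+0, -3) each step.
step 7: (34, -72) + (+5, -21) → (39, -93)
step 8: (39, -93) + (+5, -24) → (44, -117)

(44, -117)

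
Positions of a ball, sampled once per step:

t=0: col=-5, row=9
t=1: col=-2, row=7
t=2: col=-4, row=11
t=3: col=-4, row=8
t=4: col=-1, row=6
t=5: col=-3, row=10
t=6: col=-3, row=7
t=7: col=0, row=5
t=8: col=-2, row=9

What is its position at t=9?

col=-2, row=6

Step-to-step displacements: (+3, -2), (-2, +4), (+0, -3), (+3, -2), (-2, +4), (+0, -3), (+3, -2), (-2, +4) — a repeating cycle of length 3.
step 9: apply (+0, -3) → col=-2, row=6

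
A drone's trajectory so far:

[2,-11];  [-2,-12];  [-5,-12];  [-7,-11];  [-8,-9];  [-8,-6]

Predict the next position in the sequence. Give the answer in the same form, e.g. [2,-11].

[-7,-2]

First differences are [-4,-1], [-3,+0], [-2,+1], [-1,+2], [+0,+3]; their common second difference is [+1,+1] (constant acceleration).
step 6: [-8,-6] + [+1,+4] → [-7,-2]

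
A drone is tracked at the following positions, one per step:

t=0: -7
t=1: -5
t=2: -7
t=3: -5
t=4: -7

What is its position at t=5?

-5

The jumps are +2, -2, +2, -2 — a geometric progression with ratio -1.
step 5: -7 + 2 → -5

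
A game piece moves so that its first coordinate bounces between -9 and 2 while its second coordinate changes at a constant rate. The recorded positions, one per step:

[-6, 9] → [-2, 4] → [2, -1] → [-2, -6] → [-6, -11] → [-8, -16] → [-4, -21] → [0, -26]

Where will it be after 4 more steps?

The first coordinate travels 4 per step and bounces off the walls at -9 and 2.
  step 8: 0 → 0
  step 9: 0 → -4
  step 10: -4 → -8
  step 11: -8 → -6
The second coordinate changes by -5 each step: at step 11 it is -46.

[-6, -46]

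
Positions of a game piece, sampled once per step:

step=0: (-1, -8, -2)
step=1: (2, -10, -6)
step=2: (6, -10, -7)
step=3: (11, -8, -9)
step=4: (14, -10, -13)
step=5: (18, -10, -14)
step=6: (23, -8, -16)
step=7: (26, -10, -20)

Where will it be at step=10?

(38, -10, -27)

The moves between consecutive positions are (+3, -2, -4), (+4, +0, -1), (+5, +2, -2), (+3, -2, -4), (+4, +0, -1), (+5, +2, -2), (+3, -2, -4); they repeat the 3-cycle [(+3, -2, -4), (+4, +0, -1), (+5, +2, -2)].
step 8: apply (+4, +0, -1) → (30, -10, -21)
step 9: apply (+5, +2, -2) → (35, -8, -23)
step 10: apply (+3, -2, -4) → (38, -10, -27)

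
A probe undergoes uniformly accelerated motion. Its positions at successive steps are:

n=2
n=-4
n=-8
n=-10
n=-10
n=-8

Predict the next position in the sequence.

Taking differences between consecutive positions: -6, -4, -2, +0, +2. These grow by +2 each step.
step 6: -8 + 4 → n=-4

n=-4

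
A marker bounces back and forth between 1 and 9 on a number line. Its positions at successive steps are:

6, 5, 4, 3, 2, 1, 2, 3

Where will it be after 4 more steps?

7

The value reflects between 1 and 9, moving 1 per step.
  step 8: 3 → 4
  step 9: 4 → 5
  step 10: 5 → 6
  step 11: 6 → 7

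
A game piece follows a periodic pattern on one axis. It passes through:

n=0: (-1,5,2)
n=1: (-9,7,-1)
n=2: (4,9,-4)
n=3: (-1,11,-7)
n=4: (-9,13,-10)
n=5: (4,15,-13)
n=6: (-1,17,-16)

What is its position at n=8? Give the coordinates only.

First: cycles through -1, -9, 4 every 3 steps. Step 8 lands at position 2 of the cycle → 4.
Second: linear, +2 per step → 21 at step 8.
Third: linear, -3 per step → -22 at step 8.

(4,21,-22)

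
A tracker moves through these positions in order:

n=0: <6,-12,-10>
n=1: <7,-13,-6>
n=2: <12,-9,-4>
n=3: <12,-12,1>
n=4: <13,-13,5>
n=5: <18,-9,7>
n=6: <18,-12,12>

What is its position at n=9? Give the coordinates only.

<24,-12,23>

Differencing gives <+1,-1,+4>, <+5,+4,+2>, <+0,-3,+5>, <+1,-1,+4>, <+5,+4,+2>, <+0,-3,+5>. This is the pattern <+1,-1,+4>, <+5,+4,+2>, <+0,-3,+5> repeated.
step 7: apply <+1,-1,+4> → <19,-13,16>
step 8: apply <+5,+4,+2> → <24,-9,18>
step 9: apply <+0,-3,+5> → <24,-12,23>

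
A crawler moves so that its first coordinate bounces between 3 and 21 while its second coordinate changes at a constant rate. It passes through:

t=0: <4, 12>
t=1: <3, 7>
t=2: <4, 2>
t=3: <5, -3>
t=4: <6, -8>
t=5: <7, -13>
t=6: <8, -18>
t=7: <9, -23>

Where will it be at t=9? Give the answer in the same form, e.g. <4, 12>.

<11, -33>

The first coordinate travels 1 per step and bounces off the walls at 3 and 21.
  step 8: 9 → 10
  step 9: 10 → 11
The second coordinate changes by -5 each step: at step 9 it is -33.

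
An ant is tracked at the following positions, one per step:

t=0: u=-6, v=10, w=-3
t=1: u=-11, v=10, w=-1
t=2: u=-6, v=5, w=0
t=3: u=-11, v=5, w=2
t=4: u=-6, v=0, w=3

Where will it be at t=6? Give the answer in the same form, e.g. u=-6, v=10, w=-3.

Differencing gives (-5, +0, +2), (+5, -5, +1), (-5, +0, +2), (+5, -5, +1). This is the pattern (-5, +0, +2), (+5, -5, +1) repeated.
step 5: apply (-5, +0, +2) → u=-11, v=0, w=5
step 6: apply (+5, -5, +1) → u=-6, v=-5, w=6

u=-6, v=-5, w=6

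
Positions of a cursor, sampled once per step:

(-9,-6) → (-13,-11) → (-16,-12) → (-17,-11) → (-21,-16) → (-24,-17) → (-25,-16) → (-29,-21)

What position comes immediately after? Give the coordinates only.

(-32,-22)

Differencing gives (-4,-5), (-3,-1), (-1,+1), (-4,-5), (-3,-1), (-1,+1), (-4,-5). This is the pattern (-4,-5), (-3,-1), (-1,+1) repeated.
step 8: apply (-3,-1) → (-32,-22)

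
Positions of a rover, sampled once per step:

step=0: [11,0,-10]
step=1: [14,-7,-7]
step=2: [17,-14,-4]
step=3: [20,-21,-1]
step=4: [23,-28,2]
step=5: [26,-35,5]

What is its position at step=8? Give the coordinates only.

The position changes by [+3,-7,+3] every step.
step 6: [26,-35,5] + [+3,-7,+3] → [29,-42,8]
step 7: [29,-42,8] + [+3,-7,+3] → [32,-49,11]
step 8: [32,-49,11] + [+3,-7,+3] → [35,-56,14]

[35,-56,14]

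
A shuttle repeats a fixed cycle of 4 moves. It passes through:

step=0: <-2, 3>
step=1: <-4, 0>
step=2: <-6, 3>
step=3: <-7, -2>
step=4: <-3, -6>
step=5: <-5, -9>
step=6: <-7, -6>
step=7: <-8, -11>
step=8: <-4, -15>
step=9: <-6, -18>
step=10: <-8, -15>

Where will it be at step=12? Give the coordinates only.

Step-to-step displacements: <-2, -3>, <-2, +3>, <-1, -5>, <+4, -4>, <-2, -3>, <-2, +3>, <-1, -5>, <+4, -4>, <-2, -3>, <-2, +3> — a repeating cycle of length 4.
step 11: apply <-1, -5> → <-9, -20>
step 12: apply <+4, -4> → <-5, -24>

<-5, -24>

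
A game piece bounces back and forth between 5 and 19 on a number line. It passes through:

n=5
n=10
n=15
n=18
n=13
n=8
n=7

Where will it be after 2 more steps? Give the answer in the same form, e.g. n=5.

The value travels 5 per step and bounces off the walls at 5 and 19.
  step 7: 7 → 12
  step 8: 12 → 17

n=17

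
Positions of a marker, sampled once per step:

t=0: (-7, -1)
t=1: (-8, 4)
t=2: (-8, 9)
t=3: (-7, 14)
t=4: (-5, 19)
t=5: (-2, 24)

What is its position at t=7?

(7, 34)

Successive displacements: (-1, +5), (+0, +5), (+1, +5), (+2, +5), (+3, +5) — each changes by (+1, +0).
step 6: (-2, 24) + (+4, +5) → (2, 29)
step 7: (2, 29) + (+5, +5) → (7, 34)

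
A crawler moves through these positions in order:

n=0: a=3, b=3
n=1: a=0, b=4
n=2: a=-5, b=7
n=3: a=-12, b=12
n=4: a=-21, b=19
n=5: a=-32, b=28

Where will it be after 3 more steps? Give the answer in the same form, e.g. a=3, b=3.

Taking differences between consecutive positions: (-3,+1), (-5,+3), (-7,+5), (-9,+7), (-11,+9). These grow by (-2,+2) each step.
step 6: a=-32, b=28 + (-13,+11) → a=-45, b=39
step 7: a=-45, b=39 + (-15,+13) → a=-60, b=52
step 8: a=-60, b=52 + (-17,+15) → a=-77, b=67

a=-77, b=67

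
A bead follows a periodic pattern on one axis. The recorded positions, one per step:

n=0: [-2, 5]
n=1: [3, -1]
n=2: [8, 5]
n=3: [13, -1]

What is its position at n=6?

[28, 5]

The first coordinate changes by +5 each step, so at step 6 it is -2 + 6·(5) = 28.
The second coordinate repeats the cycle [5, -1] with period 2; step 6 mod 2 = 0, giving 5.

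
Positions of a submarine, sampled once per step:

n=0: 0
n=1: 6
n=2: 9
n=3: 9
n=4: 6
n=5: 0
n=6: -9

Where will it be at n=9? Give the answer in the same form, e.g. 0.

Successive displacements: +6, +3, +0, -3, -6, -9 — each changes by -3.
step 7: -9 − 12 → -21
step 8: -21 − 15 → -36
step 9: -36 − 18 → -54

-54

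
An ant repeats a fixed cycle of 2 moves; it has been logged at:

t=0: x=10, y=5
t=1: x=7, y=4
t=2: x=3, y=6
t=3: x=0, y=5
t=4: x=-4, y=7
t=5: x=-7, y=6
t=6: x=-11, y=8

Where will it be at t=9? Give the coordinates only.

x=-21, y=8

Step-to-step displacements: (-3,-1), (-4,+2), (-3,-1), (-4,+2), (-3,-1), (-4,+2) — a repeating cycle of length 2.
step 7: apply (-3,-1) → x=-14, y=7
step 8: apply (-4,+2) → x=-18, y=9
step 9: apply (-3,-1) → x=-21, y=8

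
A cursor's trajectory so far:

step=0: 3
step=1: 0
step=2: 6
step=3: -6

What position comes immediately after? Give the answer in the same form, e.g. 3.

18

Step-to-step displacements: -3, +6, -12; each is -2× the previous.
step 4: -6 + 24 → 18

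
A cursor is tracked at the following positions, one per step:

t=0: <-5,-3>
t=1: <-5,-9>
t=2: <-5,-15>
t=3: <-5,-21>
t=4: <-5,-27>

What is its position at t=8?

Constant displacement of <+0,-6> per step.
step 5: <-5,-27> + <+0,-6> → <-5,-33>
step 6: <-5,-33> + <+0,-6> → <-5,-39>
step 7: <-5,-39> + <+0,-6> → <-5,-45>
step 8: <-5,-45> + <+0,-6> → <-5,-51>

<-5,-51>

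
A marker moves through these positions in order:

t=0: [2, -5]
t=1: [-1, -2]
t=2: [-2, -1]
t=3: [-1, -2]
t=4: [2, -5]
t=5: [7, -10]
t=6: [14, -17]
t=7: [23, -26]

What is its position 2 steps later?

First differences are [-3, +3], [-1, +1], [+1, -1], [+3, -3], [+5, -5], [+7, -7], [+9, -9]; their common second difference is [+2, -2] (constant acceleration).
step 8: [23, -26] + [+11, -11] → [34, -37]
step 9: [34, -37] + [+13, -13] → [47, -50]

[47, -50]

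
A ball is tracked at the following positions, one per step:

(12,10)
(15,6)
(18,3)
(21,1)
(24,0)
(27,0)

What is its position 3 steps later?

Successive displacements: (+3,-4), (+3,-3), (+3,-2), (+3,-1), (+3,+0) — each changes by (+0,+1).
step 6: (27,0) + (+3,+1) → (30,1)
step 7: (30,1) + (+3,+2) → (33,3)
step 8: (33,3) + (+3,+3) → (36,6)

(36,6)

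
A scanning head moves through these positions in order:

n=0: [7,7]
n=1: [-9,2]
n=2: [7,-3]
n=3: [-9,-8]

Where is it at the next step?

[7,-13]

The first coordinate repeats the cycle [7, -9] with period 2; step 4 mod 2 = 0, giving 7.
The second coordinate changes by -5 each step, so at step 4 it is 7 + 4·(-5) = -13.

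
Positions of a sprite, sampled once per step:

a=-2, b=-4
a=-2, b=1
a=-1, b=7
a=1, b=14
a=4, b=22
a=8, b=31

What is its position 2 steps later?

a=19, b=52

First differences are (+0, +5), (+1, +6), (+2, +7), (+3, +8), (+4, +9); their common second difference is (+1, +1) (constant acceleration).
step 6: a=8, b=31 + (+5, +10) → a=13, b=41
step 7: a=13, b=41 + (+6, +11) → a=19, b=52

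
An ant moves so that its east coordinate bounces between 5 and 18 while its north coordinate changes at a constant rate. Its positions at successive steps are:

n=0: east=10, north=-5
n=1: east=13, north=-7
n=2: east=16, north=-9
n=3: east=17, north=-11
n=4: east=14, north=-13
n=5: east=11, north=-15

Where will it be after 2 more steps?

The east coordinate travels 3 per step and bounces off the walls at 5 and 18.
  step 6: 11 → 8
  step 7: 8 → 5
The north coordinate changes by -2 each step: at step 7 it is -19.

east=5, north=-19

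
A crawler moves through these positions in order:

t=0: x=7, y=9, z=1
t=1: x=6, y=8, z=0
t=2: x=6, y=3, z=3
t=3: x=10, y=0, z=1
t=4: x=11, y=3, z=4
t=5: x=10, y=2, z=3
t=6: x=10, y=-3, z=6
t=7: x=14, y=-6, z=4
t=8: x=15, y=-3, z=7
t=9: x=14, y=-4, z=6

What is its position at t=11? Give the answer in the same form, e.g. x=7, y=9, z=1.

Step-to-step displacements: (-1, -1, -1), (+0, -5, +3), (+4, -3, -2), (+1, +3, +3), (-1, -1, -1), (+0, -5, +3), (+4, -3, -2), (+1, +3, +3), (-1, -1, -1) — a repeating cycle of length 4.
step 10: apply (+0, -5, +3) → x=14, y=-9, z=9
step 11: apply (+4, -3, -2) → x=18, y=-12, z=7

x=18, y=-12, z=7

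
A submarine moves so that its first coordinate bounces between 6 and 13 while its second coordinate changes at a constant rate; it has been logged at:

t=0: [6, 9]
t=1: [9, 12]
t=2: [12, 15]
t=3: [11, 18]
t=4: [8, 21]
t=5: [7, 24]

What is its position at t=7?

[13, 30]

The first coordinate reflects between 6 and 13, moving 3 per step.
  step 6: 7 → 10
  step 7: 10 → 13
The second coordinate changes by +3 each step: at step 7 it is 30.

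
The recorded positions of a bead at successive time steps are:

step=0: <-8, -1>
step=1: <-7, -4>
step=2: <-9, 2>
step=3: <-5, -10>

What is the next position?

<-13, 14>

The jumps are <+1, -3>, <-2, +6>, <+4, -12> — a geometric progression with ratio -2.
step 4: <-5, -10> + <-8, +24> → <-13, 14>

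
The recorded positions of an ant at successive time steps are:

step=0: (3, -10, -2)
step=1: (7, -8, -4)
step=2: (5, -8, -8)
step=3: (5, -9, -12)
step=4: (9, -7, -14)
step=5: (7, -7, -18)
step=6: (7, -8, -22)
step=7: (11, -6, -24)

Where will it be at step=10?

(13, -5, -34)

The moves between consecutive positions are (+4, +2, -2), (-2, +0, -4), (+0, -1, -4), (+4, +2, -2), (-2, +0, -4), (+0, -1, -4), (+4, +2, -2); they repeat the 3-cycle [(+4, +2, -2), (-2, +0, -4), (+0, -1, -4)].
step 8: apply (-2, +0, -4) → (9, -6, -28)
step 9: apply (+0, -1, -4) → (9, -7, -32)
step 10: apply (+4, +2, -2) → (13, -5, -34)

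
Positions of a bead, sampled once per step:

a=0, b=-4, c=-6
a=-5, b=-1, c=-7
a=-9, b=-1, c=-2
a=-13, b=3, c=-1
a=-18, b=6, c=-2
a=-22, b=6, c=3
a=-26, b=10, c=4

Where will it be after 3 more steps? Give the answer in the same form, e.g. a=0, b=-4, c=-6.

Step-to-step displacements: (-5,+3,-1), (-4,+0,+5), (-4,+4,+1), (-5,+3,-1), (-4,+0,+5), (-4,+4,+1) — a repeating cycle of length 3.
step 7: apply (-5,+3,-1) → a=-31, b=13, c=3
step 8: apply (-4,+0,+5) → a=-35, b=13, c=8
step 9: apply (-4,+4,+1) → a=-39, b=17, c=9

a=-39, b=17, c=9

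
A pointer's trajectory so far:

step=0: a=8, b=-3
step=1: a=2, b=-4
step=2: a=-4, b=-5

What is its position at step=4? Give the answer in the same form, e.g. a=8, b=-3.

Constant displacement of (-6, -1) per step.
step 3: a=-4, b=-5 + (-6, -1) → a=-10, b=-6
step 4: a=-10, b=-6 + (-6, -1) → a=-16, b=-7

a=-16, b=-7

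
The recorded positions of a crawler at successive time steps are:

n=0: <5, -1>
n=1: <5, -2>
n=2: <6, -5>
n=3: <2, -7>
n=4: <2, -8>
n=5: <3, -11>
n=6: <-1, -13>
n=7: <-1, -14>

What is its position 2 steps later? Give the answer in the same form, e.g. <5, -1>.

<-4, -19>

The moves between consecutive positions are <+0, -1>, <+1, -3>, <-4, -2>, <+0, -1>, <+1, -3>, <-4, -2>, <+0, -1>; they repeat the 3-cycle [<+0, -1>, <+1, -3>, <-4, -2>].
step 8: apply <+1, -3> → <0, -17>
step 9: apply <-4, -2> → <-4, -19>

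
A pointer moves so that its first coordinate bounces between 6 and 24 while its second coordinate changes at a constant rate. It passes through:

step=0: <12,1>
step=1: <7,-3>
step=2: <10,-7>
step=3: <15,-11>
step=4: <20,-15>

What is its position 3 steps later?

<13,-27>

The first coordinate reflects between 6 and 24, moving 5 per step.
  step 5: 20 → 23
  step 6: 23 → 18
  step 7: 18 → 13
The second coordinate changes by -4 each step: at step 7 it is -27.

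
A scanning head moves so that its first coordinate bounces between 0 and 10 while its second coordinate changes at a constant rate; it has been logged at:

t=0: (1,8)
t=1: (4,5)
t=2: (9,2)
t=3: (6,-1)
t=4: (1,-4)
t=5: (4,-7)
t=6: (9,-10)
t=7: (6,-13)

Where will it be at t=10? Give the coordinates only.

(9,-22)

The first coordinate travels 5 per step and bounces off the walls at 0 and 10.
  step 8: 6 → 1
  step 9: 1 → 4
  step 10: 4 → 9
The second coordinate changes by -3 each step: at step 10 it is -22.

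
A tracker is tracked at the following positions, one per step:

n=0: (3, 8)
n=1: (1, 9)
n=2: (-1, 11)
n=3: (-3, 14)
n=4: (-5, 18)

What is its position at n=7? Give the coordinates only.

(-11, 36)

Successive displacements: (-2, +1), (-2, +2), (-2, +3), (-2, +4) — each changes by (+0, +1).
step 5: (-5, 18) + (-2, +5) → (-7, 23)
step 6: (-7, 23) + (-2, +6) → (-9, 29)
step 7: (-9, 29) + (-2, +7) → (-11, 36)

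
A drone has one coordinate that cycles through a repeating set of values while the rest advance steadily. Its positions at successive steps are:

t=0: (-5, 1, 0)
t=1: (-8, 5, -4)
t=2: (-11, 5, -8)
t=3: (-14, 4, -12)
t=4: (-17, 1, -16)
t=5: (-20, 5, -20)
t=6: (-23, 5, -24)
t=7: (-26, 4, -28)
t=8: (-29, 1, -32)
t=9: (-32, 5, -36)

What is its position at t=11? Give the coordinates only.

First: linear, -3 per step → -38 at step 11.
Second: cycles through 1, 5, 5, 4 every 4 steps. Step 11 lands at position 3 of the cycle → 4.
Third: linear, -4 per step → -44 at step 11.

(-38, 4, -44)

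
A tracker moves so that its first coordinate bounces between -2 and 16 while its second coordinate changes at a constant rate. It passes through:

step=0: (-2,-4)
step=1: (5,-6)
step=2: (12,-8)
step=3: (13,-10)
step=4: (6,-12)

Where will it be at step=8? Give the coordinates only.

The first coordinate reflects between -2 and 16, moving 7 per step.
  step 5: 6 → -1
  step 6: -1 → 4
  step 7: 4 → 11
  step 8: 11 → 14
The second coordinate changes by -2 each step: at step 8 it is -20.

(14,-20)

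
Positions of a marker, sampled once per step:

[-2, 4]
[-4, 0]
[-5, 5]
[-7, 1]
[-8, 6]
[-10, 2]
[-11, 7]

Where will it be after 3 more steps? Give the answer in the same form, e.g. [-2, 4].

Differencing gives [-2, -4], [-1, +5], [-2, -4], [-1, +5], [-2, -4], [-1, +5]. This is the pattern [-2, -4], [-1, +5] repeated.
step 7: apply [-2, -4] → [-13, 3]
step 8: apply [-1, +5] → [-14, 8]
step 9: apply [-2, -4] → [-16, 4]

[-16, 4]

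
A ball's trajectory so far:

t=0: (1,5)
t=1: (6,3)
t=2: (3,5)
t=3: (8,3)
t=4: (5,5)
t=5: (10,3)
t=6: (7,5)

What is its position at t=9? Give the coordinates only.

(14,3)

The moves between consecutive positions are (+5,-2), (-3,+2), (+5,-2), (-3,+2), (+5,-2), (-3,+2); they repeat the 2-cycle [(+5,-2), (-3,+2)].
step 7: apply (+5,-2) → (12,3)
step 8: apply (-3,+2) → (9,5)
step 9: apply (+5,-2) → (14,3)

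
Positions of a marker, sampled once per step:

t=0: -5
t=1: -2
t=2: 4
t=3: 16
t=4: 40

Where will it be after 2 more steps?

184

The jumps are +3, +6, +12, +24 — a geometric progression with ratio 2.
step 5: 40 + 48 → 88
step 6: 88 + 96 → 184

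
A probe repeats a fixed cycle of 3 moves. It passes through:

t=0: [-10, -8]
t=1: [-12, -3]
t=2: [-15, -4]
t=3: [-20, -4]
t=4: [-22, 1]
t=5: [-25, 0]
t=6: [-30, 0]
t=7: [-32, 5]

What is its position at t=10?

Step-to-step displacements: [-2, +5], [-3, -1], [-5, +0], [-2, +5], [-3, -1], [-5, +0], [-2, +5] — a repeating cycle of length 3.
step 8: apply [-3, -1] → [-35, 4]
step 9: apply [-5, +0] → [-40, 4]
step 10: apply [-2, +5] → [-42, 9]

[-42, 9]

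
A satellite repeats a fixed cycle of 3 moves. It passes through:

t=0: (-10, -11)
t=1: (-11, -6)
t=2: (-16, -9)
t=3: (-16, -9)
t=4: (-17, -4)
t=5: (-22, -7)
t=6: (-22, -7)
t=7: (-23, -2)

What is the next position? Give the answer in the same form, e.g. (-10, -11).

Differencing gives (-1, +5), (-5, -3), (+0, +0), (-1, +5), (-5, -3), (+0, +0), (-1, +5). This is the pattern (-1, +5), (-5, -3), (+0, +0) repeated.
step 8: apply (-5, -3) → (-28, -5)

(-28, -5)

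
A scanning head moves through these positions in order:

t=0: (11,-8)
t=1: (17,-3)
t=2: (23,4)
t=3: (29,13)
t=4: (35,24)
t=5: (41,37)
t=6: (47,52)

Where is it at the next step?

Taking differences between consecutive positions: (+6,+5), (+6,+7), (+6,+9), (+6,+11), (+6,+13), (+6,+15). These grow by (+0,+2) each step.
step 7: (47,52) + (+6,+17) → (53,69)

(53,69)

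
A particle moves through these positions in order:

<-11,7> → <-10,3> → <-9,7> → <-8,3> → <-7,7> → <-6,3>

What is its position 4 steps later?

<-2,3>

First: linear, +1 per step → -2 at step 9.
Second: cycles through 7, 3 every 2 steps. Step 9 lands at position 1 of the cycle → 3.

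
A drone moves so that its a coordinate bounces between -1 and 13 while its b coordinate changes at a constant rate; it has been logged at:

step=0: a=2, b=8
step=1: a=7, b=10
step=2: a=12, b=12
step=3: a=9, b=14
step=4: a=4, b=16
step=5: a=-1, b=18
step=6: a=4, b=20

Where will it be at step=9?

a=7, b=26

The a coordinate travels 5 per step and bounces off the walls at -1 and 13.
  step 7: 4 → 9
  step 8: 9 → 12
  step 9: 12 → 7
The b coordinate changes by +2 each step: at step 9 it is 26.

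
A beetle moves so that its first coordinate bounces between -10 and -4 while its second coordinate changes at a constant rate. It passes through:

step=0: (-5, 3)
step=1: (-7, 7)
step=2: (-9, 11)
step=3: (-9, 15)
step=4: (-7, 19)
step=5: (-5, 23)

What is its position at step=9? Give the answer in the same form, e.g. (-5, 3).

The first coordinate travels 2 per step and bounces off the walls at -10 and -4.
  step 6: -5 → -5
  step 7: -5 → -7
  step 8: -7 → -9
  step 9: -9 → -9
The second coordinate changes by +4 each step: at step 9 it is 39.

(-9, 39)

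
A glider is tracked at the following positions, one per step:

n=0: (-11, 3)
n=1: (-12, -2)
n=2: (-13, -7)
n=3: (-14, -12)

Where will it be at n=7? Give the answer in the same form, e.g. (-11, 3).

Constant displacement of (-1, -5) per step.
step 4: (-14, -12) + (-1, -5) → (-15, -17)
step 5: (-15, -17) + (-1, -5) → (-16, -22)
step 6: (-16, -22) + (-1, -5) → (-17, -27)
step 7: (-17, -27) + (-1, -5) → (-18, -32)

(-18, -32)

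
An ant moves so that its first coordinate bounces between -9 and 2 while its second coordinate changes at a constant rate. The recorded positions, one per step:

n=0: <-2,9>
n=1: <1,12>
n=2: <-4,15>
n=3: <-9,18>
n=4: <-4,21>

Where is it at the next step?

<1,24>

The first coordinate reflects between -9 and 2, moving 5 per step.
  step 5: -4 → 1
The second coordinate changes by +3 each step: at step 5 it is 24.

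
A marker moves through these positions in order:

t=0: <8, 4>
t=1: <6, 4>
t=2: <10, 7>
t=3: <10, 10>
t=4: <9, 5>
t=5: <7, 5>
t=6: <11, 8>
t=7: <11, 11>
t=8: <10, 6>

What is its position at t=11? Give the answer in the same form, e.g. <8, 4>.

<12, 12>

The moves between consecutive positions are <-2, +0>, <+4, +3>, <+0, +3>, <-1, -5>, <-2, +0>, <+4, +3>, <+0, +3>, <-1, -5>; they repeat the 4-cycle [<-2, +0>, <+4, +3>, <+0, +3>, <-1, -5>].
step 9: apply <-2, +0> → <8, 6>
step 10: apply <+4, +3> → <12, 9>
step 11: apply <+0, +3> → <12, 12>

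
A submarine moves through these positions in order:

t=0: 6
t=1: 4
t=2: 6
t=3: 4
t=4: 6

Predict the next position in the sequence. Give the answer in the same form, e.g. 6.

Step-to-step displacements: -2, +2, -2, +2; each is -1× the previous.
step 5: 6 − 2 → 4

4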